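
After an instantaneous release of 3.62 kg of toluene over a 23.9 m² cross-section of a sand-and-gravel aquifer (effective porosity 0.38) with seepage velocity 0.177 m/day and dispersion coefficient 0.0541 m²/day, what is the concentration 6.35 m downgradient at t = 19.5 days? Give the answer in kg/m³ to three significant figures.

0.0150 kg/m³

For an instantaneous plane source, C(x,t) = M/(n_e·A·√(4πDt)) · exp(−(x−vt)²/(4Dt)), with n_e·A the pore (flow) area.
Plume center vt = 0.177 × 19.5 = 3.4515 m, so the well at 6.35 m is 2.8985 m downgradient of the peak.
√(4πDt) = 3.641 m, giving peak height M/(n_e·A·√(4πDt)) = 3.62/(0.38 × 23.9 × 3.641) = 0.1095 kg/m³.
(x−vt)²/(4Dt) = (2.8985)²/(4 × 0.0541 × 19.5) = 1.991; exp(−1.991) = 0.1366.
C = 0.1095 × 0.1366 = 0.0150 kg/m³.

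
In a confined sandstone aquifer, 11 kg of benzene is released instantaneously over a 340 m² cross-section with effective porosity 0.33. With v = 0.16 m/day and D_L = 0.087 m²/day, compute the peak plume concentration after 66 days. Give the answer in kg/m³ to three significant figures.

0.0115 kg/m³

The peak of an instantaneous 1D plume sits at x = vt; there the Gaussian factor is 1 and C_max = M/(n_e·A·√(4πDt)), where n_e·A is the pore area the mass is dissolved in.
√(4πDt) = √(4π × 0.087 × 66) = 8.494 m, so C_max = 11/(0.33 × 340 × 8.494) = 0.0115 kg/m³.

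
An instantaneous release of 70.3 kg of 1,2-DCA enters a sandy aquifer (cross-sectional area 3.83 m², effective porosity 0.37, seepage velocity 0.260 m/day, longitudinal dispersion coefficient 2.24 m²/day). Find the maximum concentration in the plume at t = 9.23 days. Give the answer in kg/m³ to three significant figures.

3.08 kg/m³

The peak of an instantaneous 1D plume sits at x = vt; there the Gaussian factor is 1 and C_max = M/(n_e·A·√(4πDt)), where n_e·A is the pore area the mass is dissolved in.
√(4πDt) = √(4π × 2.24 × 9.23) = 16.12 m, so C_max = 70.3/(0.37 × 3.83 × 16.12) = 3.08 kg/m³.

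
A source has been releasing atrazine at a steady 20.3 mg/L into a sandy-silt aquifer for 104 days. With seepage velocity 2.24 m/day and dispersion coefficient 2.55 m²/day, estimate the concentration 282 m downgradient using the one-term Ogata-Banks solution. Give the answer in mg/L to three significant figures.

For a continuous step input, C/C₀ ≈ ½·erfc((x−vt)/(2√(Dt))).
vt = 2.24 × 104 = 232.96 m and 2√(Dt) = 2√(2.55 × 104) = 32.57 m.
Argument (x−vt)/(2√(Dt)) = (282 − 232.96)/32.57 = 1.506; ½·erfc(1.506) = 0.01659.
C = 20.3 × 0.01659 = 0.337 mg/L.

0.337 mg/L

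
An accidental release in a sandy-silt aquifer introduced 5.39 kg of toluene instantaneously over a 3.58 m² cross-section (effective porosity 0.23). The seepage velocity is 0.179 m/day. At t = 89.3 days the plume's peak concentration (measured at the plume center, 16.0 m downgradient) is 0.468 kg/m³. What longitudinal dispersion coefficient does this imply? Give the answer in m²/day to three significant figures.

At the plume center C_max = M/(n_e·A·√(4πDt)), so D = M²/(4πt·(n_e·A·C_max)²).
n_e·A·C_max = 0.23 × 3.58 × 0.468 = 0.3854 kg/m.
D = 5.39²/(4π × 89.3 × 0.3854²) = 0.174 m²/day.

0.174 m²/day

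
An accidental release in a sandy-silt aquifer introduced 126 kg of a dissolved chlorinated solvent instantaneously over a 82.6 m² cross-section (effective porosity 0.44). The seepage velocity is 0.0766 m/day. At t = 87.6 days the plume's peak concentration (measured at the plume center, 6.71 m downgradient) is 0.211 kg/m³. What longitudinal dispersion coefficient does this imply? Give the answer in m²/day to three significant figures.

At the plume center C_max = M/(n_e·A·√(4πDt)), so D = M²/(4πt·(n_e·A·C_max)²).
n_e·A·C_max = 0.44 × 82.6 × 0.211 = 7.669 kg/m.
D = 126²/(4π × 87.6 × 7.669²) = 0.245 m²/day.

0.245 m²/day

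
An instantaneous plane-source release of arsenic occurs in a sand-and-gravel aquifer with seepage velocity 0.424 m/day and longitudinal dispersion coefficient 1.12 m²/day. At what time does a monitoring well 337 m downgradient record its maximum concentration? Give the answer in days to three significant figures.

For the 1D instantaneous-source solution, setting ∂C/∂t = 0 at fixed x gives v²t² + 2Dt − x² = 0, so t = (√(D² + v²x²) − D)/v².
√(D² + v²x²) = √(1.12² + 0.424² × 337²) = 142.9; v² = 0.179776.
t = (142.9 − 1.12)/0.179776 = 789 days (vs. the pure-advection estimate x/v = 795 d).

789 days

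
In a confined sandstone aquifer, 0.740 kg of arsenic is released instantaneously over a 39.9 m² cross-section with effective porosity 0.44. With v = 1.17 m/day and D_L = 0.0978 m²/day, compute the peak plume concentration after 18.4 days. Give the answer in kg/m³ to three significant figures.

0.00886 kg/m³

The peak of an instantaneous 1D plume sits at x = vt; there the Gaussian factor is 1 and C_max = M/(n_e·A·√(4πDt)), where n_e·A is the pore area the mass is dissolved in.
√(4πDt) = √(4π × 0.0978 × 18.4) = 4.755 m, so C_max = 0.740/(0.44 × 39.9 × 4.755) = 0.00886 kg/m³.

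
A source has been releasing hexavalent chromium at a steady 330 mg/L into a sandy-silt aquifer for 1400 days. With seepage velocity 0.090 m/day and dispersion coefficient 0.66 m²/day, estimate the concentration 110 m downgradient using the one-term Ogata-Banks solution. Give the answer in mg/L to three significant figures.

For a continuous step input, C/C₀ ≈ ½·erfc((x−vt)/(2√(Dt))).
vt = 0.090 × 1400 = 126 m and 2√(Dt) = 2√(0.66 × 1400) = 60.79 m.
Argument (x−vt)/(2√(Dt)) = (110 − 126)/60.79 = -0.2632; ½·erfc(-0.2632) = 0.6451.
C = 330 × 0.6451 = 213 mg/L.

213 mg/L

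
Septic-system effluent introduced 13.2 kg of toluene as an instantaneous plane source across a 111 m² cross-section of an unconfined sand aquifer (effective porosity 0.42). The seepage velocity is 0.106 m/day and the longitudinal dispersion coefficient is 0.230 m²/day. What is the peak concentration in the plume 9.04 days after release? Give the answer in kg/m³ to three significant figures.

The peak of an instantaneous 1D plume sits at x = vt; there the Gaussian factor is 1 and C_max = M/(n_e·A·√(4πDt)), where n_e·A is the pore area the mass is dissolved in.
√(4πDt) = √(4π × 0.230 × 9.04) = 5.112 m, so C_max = 13.2/(0.42 × 111 × 5.112) = 0.0554 kg/m³.

0.0554 kg/m³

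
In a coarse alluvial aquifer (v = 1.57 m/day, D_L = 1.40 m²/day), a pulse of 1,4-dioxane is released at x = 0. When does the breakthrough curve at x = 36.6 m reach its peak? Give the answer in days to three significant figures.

22.8 days

For the 1D instantaneous-source solution, setting ∂C/∂t = 0 at fixed x gives v²t² + 2Dt − x² = 0, so t = (√(D² + v²x²) − D)/v².
√(D² + v²x²) = √(1.40² + 1.57² × 36.6²) = 57.48; v² = 2.4649.
t = (57.48 − 1.40)/2.4649 = 22.8 days (vs. the pure-advection estimate x/v = 23.3 d).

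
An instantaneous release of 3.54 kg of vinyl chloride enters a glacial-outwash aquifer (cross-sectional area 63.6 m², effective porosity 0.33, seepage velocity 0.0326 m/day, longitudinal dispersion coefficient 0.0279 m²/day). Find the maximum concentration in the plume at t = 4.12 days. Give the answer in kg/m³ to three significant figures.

0.140 kg/m³

The peak of an instantaneous 1D plume sits at x = vt; there the Gaussian factor is 1 and C_max = M/(n_e·A·√(4πDt)), where n_e·A is the pore area the mass is dissolved in.
√(4πDt) = √(4π × 0.0279 × 4.12) = 1.202 m, so C_max = 3.54/(0.33 × 63.6 × 1.202) = 0.140 kg/m³.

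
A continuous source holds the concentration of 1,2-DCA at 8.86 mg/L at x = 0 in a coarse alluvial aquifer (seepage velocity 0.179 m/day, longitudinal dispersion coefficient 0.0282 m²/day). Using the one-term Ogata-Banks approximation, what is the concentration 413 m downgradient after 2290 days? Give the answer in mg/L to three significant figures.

3.48 mg/L

For a continuous step input, C/C₀ ≈ ½·erfc((x−vt)/(2√(Dt))).
vt = 0.179 × 2290 = 409.91 m and 2√(Dt) = 2√(0.0282 × 2290) = 16.07 m.
Argument (x−vt)/(2√(Dt)) = (413 − 409.91)/16.07 = 0.1923; ½·erfc(0.1923) = 0.3928.
C = 8.86 × 0.3928 = 3.48 mg/L.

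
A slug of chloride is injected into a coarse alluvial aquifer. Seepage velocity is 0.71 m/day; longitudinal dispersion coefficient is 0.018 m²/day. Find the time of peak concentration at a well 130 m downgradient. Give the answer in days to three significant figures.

183 days

For the 1D instantaneous-source solution, setting ∂C/∂t = 0 at fixed x gives v²t² + 2Dt − x² = 0, so t = (√(D² + v²x²) − D)/v².
√(D² + v²x²) = √(0.018² + 0.71² × 130²) = 92.30; v² = 0.5041.
t = (92.30 − 0.018)/0.5041 = 183 days (vs. the pure-advection estimate x/v = 183 d).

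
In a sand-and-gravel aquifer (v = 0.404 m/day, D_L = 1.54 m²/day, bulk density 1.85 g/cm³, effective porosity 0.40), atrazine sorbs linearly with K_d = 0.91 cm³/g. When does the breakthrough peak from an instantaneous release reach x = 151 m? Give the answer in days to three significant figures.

1900 days

Retardation factor R = 1 + ρ_b·K_d/n = 1 + 1.85 × 0.91/0.40 = 5.209.
Sorption retards both mechanisms: v_R = v/R = 0.07756 m/day, D_R = D/R = 0.2956 m²/day.
Peak time from v_R²t² + 2D_R t − x² = 0: t = (√(D_R² + v_R²x²) − D_R)/v_R².
√(D_R² + v_R²x²) = √(0.2956² + 0.07756² × 151²) = 11.72; v_R² = 0.006016.
t = (11.72 − 0.2956)/0.006016 = 1900 days.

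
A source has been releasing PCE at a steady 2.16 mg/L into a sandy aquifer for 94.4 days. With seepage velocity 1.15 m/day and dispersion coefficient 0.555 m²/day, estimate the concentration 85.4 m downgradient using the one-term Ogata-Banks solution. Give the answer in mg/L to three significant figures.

For a continuous step input, C/C₀ ≈ ½·erfc((x−vt)/(2√(Dt))).
vt = 1.15 × 94.4 = 108.56 m and 2√(Dt) = 2√(0.555 × 94.4) = 14.48 m.
Argument (x−vt)/(2√(Dt)) = (85.4 − 108.56)/14.48 = -1.599; ½·erfc(-1.599) = 0.9881.
C = 2.16 × 0.9881 = 2.13 mg/L.

2.13 mg/L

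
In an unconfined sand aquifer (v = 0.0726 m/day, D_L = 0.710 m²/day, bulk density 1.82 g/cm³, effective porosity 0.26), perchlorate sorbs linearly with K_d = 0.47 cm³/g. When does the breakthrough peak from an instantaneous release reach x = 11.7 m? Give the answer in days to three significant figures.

Retardation factor R = 1 + ρ_b·K_d/n = 1 + 1.82 × 0.47/0.26 = 4.290.
Sorption retards both mechanisms: v_R = v/R = 0.01692 m/day, D_R = D/R = 0.1655 m²/day.
Peak time from v_R²t² + 2D_R t − x² = 0: t = (√(D_R² + v_R²x²) − D_R)/v_R².
√(D_R² + v_R²x²) = √(0.1655² + 0.01692² × 11.7²) = 0.2580; v_R² = 0.0002863.
t = (0.2580 − 0.1655)/0.0002863 = 323 days.

323 days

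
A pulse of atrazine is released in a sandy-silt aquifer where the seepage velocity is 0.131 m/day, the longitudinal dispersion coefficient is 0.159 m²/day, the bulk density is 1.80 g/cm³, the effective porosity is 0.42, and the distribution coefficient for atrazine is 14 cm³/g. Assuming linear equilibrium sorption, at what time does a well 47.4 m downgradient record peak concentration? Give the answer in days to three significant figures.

21500 days

Retardation factor R = 1 + ρ_b·K_d/n = 1 + 1.80 × 14/0.42 = 61.00.
Sorption retards both mechanisms: v_R = v/R = 0.002148 m/day, D_R = D/R = 0.002607 m²/day.
Peak time from v_R²t² + 2D_R t − x² = 0: t = (√(D_R² + v_R²x²) − D_R)/v_R².
√(D_R² + v_R²x²) = √(0.002607² + 0.002148² × 47.4²) = 0.1018; v_R² = 4.614e-06.
t = (0.1018 − 0.002607)/4.614e-06 = 21500 days.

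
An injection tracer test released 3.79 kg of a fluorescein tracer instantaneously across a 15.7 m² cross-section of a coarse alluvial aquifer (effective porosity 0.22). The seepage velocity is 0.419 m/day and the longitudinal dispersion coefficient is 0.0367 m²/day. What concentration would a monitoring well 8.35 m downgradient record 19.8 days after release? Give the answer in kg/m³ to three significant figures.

For an instantaneous plane source, C(x,t) = M/(n_e·A·√(4πDt)) · exp(−(x−vt)²/(4Dt)), with n_e·A the pore (flow) area.
Plume center vt = 0.419 × 19.8 = 8.2962 m, so the well at 8.35 m is 0.0538 m downgradient of the peak.
√(4πDt) = 3.022 m, giving peak height M/(n_e·A·√(4πDt)) = 3.79/(0.22 × 15.7 × 3.022) = 0.3631 kg/m³.
(x−vt)²/(4Dt) = (0.0538)²/(4 × 0.0367 × 19.8) = 0.0009958; exp(−0.0009958) = 0.9990.
C = 0.3631 × 0.9990 = 0.363 kg/m³.

0.363 kg/m³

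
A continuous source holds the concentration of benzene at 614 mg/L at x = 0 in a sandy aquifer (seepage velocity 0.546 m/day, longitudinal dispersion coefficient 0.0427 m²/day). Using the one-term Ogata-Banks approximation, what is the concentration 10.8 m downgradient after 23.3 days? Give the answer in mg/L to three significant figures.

561 mg/L

For a continuous step input, C/C₀ ≈ ½·erfc((x−vt)/(2√(Dt))).
vt = 0.546 × 23.3 = 12.7218 m and 2√(Dt) = 2√(0.0427 × 23.3) = 1.995 m.
Argument (x−vt)/(2√(Dt)) = (10.8 − 12.7218)/1.995 = -0.9633; ½·erfc(-0.9633) = 0.9135.
C = 614 × 0.9135 = 561 mg/L.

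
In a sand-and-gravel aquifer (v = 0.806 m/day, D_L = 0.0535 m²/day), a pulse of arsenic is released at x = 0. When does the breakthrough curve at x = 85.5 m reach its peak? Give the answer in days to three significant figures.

For the 1D instantaneous-source solution, setting ∂C/∂t = 0 at fixed x gives v²t² + 2Dt − x² = 0, so t = (√(D² + v²x²) − D)/v².
√(D² + v²x²) = √(0.0535² + 0.806² × 85.5²) = 68.91; v² = 0.649636.
t = (68.91 − 0.0535)/0.649636 = 106 days (vs. the pure-advection estimate x/v = 106 d).

106 days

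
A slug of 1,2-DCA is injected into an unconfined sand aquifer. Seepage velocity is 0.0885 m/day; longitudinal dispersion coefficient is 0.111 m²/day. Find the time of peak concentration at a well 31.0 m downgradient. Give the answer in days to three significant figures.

For the 1D instantaneous-source solution, setting ∂C/∂t = 0 at fixed x gives v²t² + 2Dt − x² = 0, so t = (√(D² + v²x²) − D)/v².
√(D² + v²x²) = √(0.111² + 0.0885² × 31.0²) = 2.746; v² = 0.00783225.
t = (2.746 − 0.111)/0.00783225 = 336 days (vs. the pure-advection estimate x/v = 350 d).

336 days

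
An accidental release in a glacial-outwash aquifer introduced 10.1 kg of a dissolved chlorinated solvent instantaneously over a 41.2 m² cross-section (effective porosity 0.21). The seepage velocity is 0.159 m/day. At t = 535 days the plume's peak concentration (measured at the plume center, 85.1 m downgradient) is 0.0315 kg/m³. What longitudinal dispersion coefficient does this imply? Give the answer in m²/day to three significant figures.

0.204 m²/day

At the plume center C_max = M/(n_e·A·√(4πDt)), so D = M²/(4πt·(n_e·A·C_max)²).
n_e·A·C_max = 0.21 × 41.2 × 0.0315 = 0.2725 kg/m.
D = 10.1²/(4π × 535 × 0.2725²) = 0.204 m²/day.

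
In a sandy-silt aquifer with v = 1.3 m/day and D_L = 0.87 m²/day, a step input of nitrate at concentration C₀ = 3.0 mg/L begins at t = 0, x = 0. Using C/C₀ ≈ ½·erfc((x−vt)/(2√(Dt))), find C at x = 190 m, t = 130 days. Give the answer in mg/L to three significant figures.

For a continuous step input, C/C₀ ≈ ½·erfc((x−vt)/(2√(Dt))).
vt = 1.3 × 130 = 169 m and 2√(Dt) = 2√(0.87 × 130) = 21.27 m.
Argument (x−vt)/(2√(Dt)) = (190 − 169)/21.27 = 0.9873; ½·erfc(0.9873) = 0.08132.
C = 3.0 × 0.08132 = 0.244 mg/L.

0.244 mg/L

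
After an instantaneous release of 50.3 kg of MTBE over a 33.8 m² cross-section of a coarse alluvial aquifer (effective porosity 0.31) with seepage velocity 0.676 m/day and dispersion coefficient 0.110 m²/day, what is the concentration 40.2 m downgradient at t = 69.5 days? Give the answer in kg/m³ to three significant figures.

0.109 kg/m³

For an instantaneous plane source, C(x,t) = M/(n_e·A·√(4πDt)) · exp(−(x−vt)²/(4Dt)), with n_e·A the pore (flow) area.
Plume center vt = 0.676 × 69.5 = 46.982 m, so the well at 40.2 m is 6.782 m upgradient of the peak.
√(4πDt) = 9.802 m, giving peak height M/(n_e·A·√(4πDt)) = 50.3/(0.31 × 33.8 × 9.802) = 0.4898 kg/m³.
(x−vt)²/(4Dt) = (-6.782)²/(4 × 0.110 × 69.5) = 1.504; exp(−1.504) = 0.2222.
C = 0.4898 × 0.2222 = 0.109 kg/m³.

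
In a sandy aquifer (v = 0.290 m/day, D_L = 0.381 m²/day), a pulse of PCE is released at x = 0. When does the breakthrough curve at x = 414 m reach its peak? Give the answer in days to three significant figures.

For the 1D instantaneous-source solution, setting ∂C/∂t = 0 at fixed x gives v²t² + 2Dt − x² = 0, so t = (√(D² + v²x²) − D)/v².
√(D² + v²x²) = √(0.381² + 0.290² × 414²) = 120.1; v² = 0.0841.
t = (120.1 − 0.381)/0.0841 = 1420 days (vs. the pure-advection estimate x/v = 1430 d).

1420 days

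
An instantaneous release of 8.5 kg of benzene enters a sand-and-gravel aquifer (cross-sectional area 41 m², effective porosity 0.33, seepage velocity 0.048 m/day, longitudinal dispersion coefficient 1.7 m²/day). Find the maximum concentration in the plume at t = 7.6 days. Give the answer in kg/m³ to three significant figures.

The peak of an instantaneous 1D plume sits at x = vt; there the Gaussian factor is 1 and C_max = M/(n_e·A·√(4πDt)), where n_e·A is the pore area the mass is dissolved in.
√(4πDt) = √(4π × 1.7 × 7.6) = 12.74 m, so C_max = 8.5/(0.33 × 41 × 12.74) = 0.0493 kg/m³.

0.0493 kg/m³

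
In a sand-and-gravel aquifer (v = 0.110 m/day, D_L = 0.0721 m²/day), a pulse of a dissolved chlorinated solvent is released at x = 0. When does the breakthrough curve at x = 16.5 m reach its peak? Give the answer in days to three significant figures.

144 days

For the 1D instantaneous-source solution, setting ∂C/∂t = 0 at fixed x gives v²t² + 2Dt − x² = 0, so t = (√(D² + v²x²) − D)/v².
√(D² + v²x²) = √(0.0721² + 0.110² × 16.5²) = 1.816; v² = 0.0121.
t = (1.816 − 0.0721)/0.0121 = 144 days (vs. the pure-advection estimate x/v = 150 d).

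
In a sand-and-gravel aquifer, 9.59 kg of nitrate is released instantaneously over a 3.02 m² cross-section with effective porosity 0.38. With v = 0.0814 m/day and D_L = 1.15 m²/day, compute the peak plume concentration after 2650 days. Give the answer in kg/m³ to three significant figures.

The peak of an instantaneous 1D plume sits at x = vt; there the Gaussian factor is 1 and C_max = M/(n_e·A·√(4πDt)), where n_e·A is the pore area the mass is dissolved in.
√(4πDt) = √(4π × 1.15 × 2650) = 195.7 m, so C_max = 9.59/(0.38 × 3.02 × 195.7) = 0.0427 kg/m³.

0.0427 kg/m³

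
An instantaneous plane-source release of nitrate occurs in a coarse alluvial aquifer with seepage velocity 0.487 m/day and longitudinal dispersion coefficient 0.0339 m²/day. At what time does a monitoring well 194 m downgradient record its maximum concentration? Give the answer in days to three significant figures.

398 days

For the 1D instantaneous-source solution, setting ∂C/∂t = 0 at fixed x gives v²t² + 2Dt − x² = 0, so t = (√(D² + v²x²) − D)/v².
√(D² + v²x²) = √(0.0339² + 0.487² × 194²) = 94.48; v² = 0.237169.
t = (94.48 − 0.0339)/0.237169 = 398 days (vs. the pure-advection estimate x/v = 398 d).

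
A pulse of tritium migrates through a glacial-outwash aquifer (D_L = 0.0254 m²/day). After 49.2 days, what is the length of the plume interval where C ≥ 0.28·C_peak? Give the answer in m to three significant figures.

5.05 m

The plume is Gaussian with σ = √(2Dt) = √(2 × 0.0254 × 49.2) = 1.581 m.
C/C_peak = exp(−Δx²/(2σ²)) = 0.28 ⇒ Δx = σ·√(−2 ln 0.28) = 1.581 × 1.596 = 2.523 m.
Width = 2Δx = 5.05 m.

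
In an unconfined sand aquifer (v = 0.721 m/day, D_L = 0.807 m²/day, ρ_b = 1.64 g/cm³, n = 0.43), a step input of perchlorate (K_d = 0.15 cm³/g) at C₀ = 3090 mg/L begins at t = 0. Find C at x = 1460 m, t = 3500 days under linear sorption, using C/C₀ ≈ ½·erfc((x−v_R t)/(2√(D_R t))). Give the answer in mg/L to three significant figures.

Retardation factor R = 1 + ρ_b·K_d/n = 1 + 1.64 × 0.15/0.43 = 1.572.
Sorption retards both mechanisms: v_R = v/R = 0.4587 m/day, D_R = D/R = 0.5134 m²/day.
v_R·t = 0.4587 × 3500 = 1605.45 m; 2√(D_R t) = 84.78 m; argument = (1460 − 1605.45)/84.78 = -1.716.
C = C₀ × ½·erfc(-1.716) = 3090 × 0.9924 = 3070 mg/L.

3070 mg/L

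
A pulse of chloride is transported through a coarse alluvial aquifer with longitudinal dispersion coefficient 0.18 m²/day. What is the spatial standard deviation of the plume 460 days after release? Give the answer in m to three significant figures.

12.9 m

Dispersive spreading gives a Gaussian with σ² = 2Dt; advection only shifts the center.
σ = √(2 × 0.18 × 460) = 12.9 m.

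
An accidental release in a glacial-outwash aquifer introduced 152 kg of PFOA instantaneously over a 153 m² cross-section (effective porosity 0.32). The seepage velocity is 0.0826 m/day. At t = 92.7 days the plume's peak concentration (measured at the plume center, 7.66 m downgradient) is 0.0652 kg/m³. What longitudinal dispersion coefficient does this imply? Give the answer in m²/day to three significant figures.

At the plume center C_max = M/(n_e·A·√(4πDt)), so D = M²/(4πt·(n_e·A·C_max)²).
n_e·A·C_max = 0.32 × 153 × 0.0652 = 3.192 kg/m.
D = 152²/(4π × 92.7 × 3.192²) = 1.95 m²/day.

1.95 m²/day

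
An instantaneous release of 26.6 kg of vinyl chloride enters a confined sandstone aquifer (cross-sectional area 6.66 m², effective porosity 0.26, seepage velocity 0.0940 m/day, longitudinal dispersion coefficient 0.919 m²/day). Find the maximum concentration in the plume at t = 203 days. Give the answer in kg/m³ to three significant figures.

0.317 kg/m³

The peak of an instantaneous 1D plume sits at x = vt; there the Gaussian factor is 1 and C_max = M/(n_e·A·√(4πDt)), where n_e·A is the pore area the mass is dissolved in.
√(4πDt) = √(4π × 0.919 × 203) = 48.42 m, so C_max = 26.6/(0.26 × 6.66 × 48.42) = 0.317 kg/m³.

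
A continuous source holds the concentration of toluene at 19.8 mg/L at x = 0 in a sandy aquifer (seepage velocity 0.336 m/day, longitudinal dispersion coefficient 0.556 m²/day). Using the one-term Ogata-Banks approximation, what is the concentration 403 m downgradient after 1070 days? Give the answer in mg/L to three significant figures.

For a continuous step input, C/C₀ ≈ ½·erfc((x−vt)/(2√(Dt))).
vt = 0.336 × 1070 = 359.52 m and 2√(Dt) = 2√(0.556 × 1070) = 48.78 m.
Argument (x−vt)/(2√(Dt)) = (403 − 359.52)/48.78 = 0.8913; ½·erfc(0.8913) = 0.1037.
C = 19.8 × 0.1037 = 2.05 mg/L.

2.05 mg/L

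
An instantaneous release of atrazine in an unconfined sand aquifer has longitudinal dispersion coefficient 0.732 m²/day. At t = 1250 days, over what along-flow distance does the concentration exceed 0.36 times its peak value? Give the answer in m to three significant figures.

The plume is Gaussian with σ = √(2Dt) = √(2 × 0.732 × 1250) = 42.78 m.
C/C_peak = exp(−Δx²/(2σ²)) = 0.36 ⇒ Δx = σ·√(−2 ln 0.36) = 42.78 × 1.429 = 61.13 m.
Width = 2Δx = 122 m.

122 m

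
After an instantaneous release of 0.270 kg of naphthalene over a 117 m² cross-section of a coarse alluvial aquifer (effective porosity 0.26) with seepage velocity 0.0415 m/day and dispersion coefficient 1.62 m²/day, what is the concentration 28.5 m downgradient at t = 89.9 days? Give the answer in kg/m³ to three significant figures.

7.24e-05 kg/m³

For an instantaneous plane source, C(x,t) = M/(n_e·A·√(4πDt)) · exp(−(x−vt)²/(4Dt)), with n_e·A the pore (flow) area.
Plume center vt = 0.0415 × 89.9 = 3.73085 m, so the well at 28.5 m is 24.76915 m downgradient of the peak.
√(4πDt) = 42.78 m, giving peak height M/(n_e·A·√(4πDt)) = 0.270/(0.26 × 117 × 42.78) = 0.0002075 kg/m³.
(x−vt)²/(4Dt) = (24.76915)²/(4 × 1.62 × 89.9) = 1.053; exp(−1.053) = 0.3489.
C = 0.0002075 × 0.3489 = 7.24e-05 kg/m³.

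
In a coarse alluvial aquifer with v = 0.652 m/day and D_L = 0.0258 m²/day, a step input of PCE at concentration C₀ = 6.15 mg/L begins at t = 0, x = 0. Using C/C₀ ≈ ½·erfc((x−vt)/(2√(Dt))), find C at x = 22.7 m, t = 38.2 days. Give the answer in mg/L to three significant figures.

5.79 mg/L

For a continuous step input, C/C₀ ≈ ½·erfc((x−vt)/(2√(Dt))).
vt = 0.652 × 38.2 = 24.9064 m and 2√(Dt) = 2√(0.0258 × 38.2) = 1.986 m.
Argument (x−vt)/(2√(Dt)) = (22.7 − 24.9064)/1.986 = -1.111; ½·erfc(-1.111) = 0.9419.
C = 6.15 × 0.9419 = 5.79 mg/L.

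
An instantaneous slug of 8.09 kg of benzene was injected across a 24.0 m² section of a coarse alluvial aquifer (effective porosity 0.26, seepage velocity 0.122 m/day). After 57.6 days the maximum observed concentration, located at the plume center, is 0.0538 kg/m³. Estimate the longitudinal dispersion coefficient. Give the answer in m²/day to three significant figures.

0.802 m²/day

At the plume center C_max = M/(n_e·A·√(4πDt)), so D = M²/(4πt·(n_e·A·C_max)²).
n_e·A·C_max = 0.26 × 24.0 × 0.0538 = 0.3357 kg/m.
D = 8.09²/(4π × 57.6 × 0.3357²) = 0.802 m²/day.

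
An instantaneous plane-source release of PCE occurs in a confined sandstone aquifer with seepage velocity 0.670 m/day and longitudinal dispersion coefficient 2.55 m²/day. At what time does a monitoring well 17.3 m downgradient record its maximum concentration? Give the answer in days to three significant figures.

20.8 days

For the 1D instantaneous-source solution, setting ∂C/∂t = 0 at fixed x gives v²t² + 2Dt − x² = 0, so t = (√(D² + v²x²) − D)/v².
√(D² + v²x²) = √(2.55² + 0.670² × 17.3²) = 11.87; v² = 0.4489.
t = (11.87 − 2.55)/0.4489 = 20.8 days (vs. the pure-advection estimate x/v = 25.8 d).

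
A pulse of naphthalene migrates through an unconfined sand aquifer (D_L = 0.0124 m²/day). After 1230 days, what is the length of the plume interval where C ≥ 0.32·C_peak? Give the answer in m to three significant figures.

16.7 m

The plume is Gaussian with σ = √(2Dt) = √(2 × 0.0124 × 1230) = 5.523 m.
C/C_peak = exp(−Δx²/(2σ²)) = 0.32 ⇒ Δx = σ·√(−2 ln 0.32) = 5.523 × 1.510 = 8.340 m.
Width = 2Δx = 16.7 m.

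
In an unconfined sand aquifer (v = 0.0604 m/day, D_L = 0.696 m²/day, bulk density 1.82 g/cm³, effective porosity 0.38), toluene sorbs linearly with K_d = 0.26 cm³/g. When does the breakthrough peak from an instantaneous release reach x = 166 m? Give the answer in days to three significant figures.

Retardation factor R = 1 + ρ_b·K_d/n = 1 + 1.82 × 0.26/0.38 = 2.245.
Sorption retards both mechanisms: v_R = v/R = 0.02690 m/day, D_R = D/R = 0.3100 m²/day.
Peak time from v_R²t² + 2D_R t − x² = 0: t = (√(D_R² + v_R²x²) − D_R)/v_R².
√(D_R² + v_R²x²) = √(0.3100² + 0.02690² × 166²) = 4.476; v_R² = 0.0007236.
t = (4.476 − 0.3100)/0.0007236 = 5760 days.

5760 days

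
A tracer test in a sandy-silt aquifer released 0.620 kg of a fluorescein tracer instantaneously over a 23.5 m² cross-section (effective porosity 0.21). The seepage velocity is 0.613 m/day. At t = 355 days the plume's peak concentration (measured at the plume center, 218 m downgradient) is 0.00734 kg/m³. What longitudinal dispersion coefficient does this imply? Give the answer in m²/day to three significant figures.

At the plume center C_max = M/(n_e·A·√(4πDt)), so D = M²/(4πt·(n_e·A·C_max)²).
n_e·A·C_max = 0.21 × 23.5 × 0.00734 = 0.03622 kg/m.
D = 0.620²/(4π × 355 × 0.03622²) = 0.0657 m²/day.

0.0657 m²/day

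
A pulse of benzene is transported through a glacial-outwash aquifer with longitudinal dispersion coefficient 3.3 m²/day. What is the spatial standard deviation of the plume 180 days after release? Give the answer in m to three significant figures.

34.5 m

Dispersive spreading gives a Gaussian with σ² = 2Dt; advection only shifts the center.
σ = √(2 × 3.3 × 180) = 34.5 m.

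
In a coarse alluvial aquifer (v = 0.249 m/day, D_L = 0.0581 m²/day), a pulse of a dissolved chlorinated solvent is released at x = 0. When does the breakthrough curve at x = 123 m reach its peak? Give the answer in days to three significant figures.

For the 1D instantaneous-source solution, setting ∂C/∂t = 0 at fixed x gives v²t² + 2Dt − x² = 0, so t = (√(D² + v²x²) − D)/v².
√(D² + v²x²) = √(0.0581² + 0.249² × 123²) = 30.63; v² = 0.062001.
t = (30.63 − 0.0581)/0.062001 = 493 days (vs. the pure-advection estimate x/v = 494 d).

493 days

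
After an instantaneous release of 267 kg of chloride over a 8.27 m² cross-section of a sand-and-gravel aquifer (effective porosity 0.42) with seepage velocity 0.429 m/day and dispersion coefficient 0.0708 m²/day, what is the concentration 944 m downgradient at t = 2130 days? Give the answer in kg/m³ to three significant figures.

For an instantaneous plane source, C(x,t) = M/(n_e·A·√(4πDt)) · exp(−(x−vt)²/(4Dt)), with n_e·A the pore (flow) area.
Plume center vt = 0.429 × 2130 = 913.77 m, so the well at 944 m is 30.23 m downgradient of the peak.
√(4πDt) = 43.53 m, giving peak height M/(n_e·A·√(4πDt)) = 267/(0.42 × 8.27 × 43.53) = 1.766 kg/m³.
(x−vt)²/(4Dt) = (30.23)²/(4 × 0.0708 × 2130) = 1.515; exp(−1.515) = 0.2198.
C = 1.766 × 0.2198 = 0.388 kg/m³.

0.388 kg/m³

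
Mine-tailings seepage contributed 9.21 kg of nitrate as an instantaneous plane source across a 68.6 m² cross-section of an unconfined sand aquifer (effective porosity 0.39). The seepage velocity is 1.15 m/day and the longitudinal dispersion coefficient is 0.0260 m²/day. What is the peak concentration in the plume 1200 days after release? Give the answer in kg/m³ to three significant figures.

0.0174 kg/m³

The peak of an instantaneous 1D plume sits at x = vt; there the Gaussian factor is 1 and C_max = M/(n_e·A·√(4πDt)), where n_e·A is the pore area the mass is dissolved in.
√(4πDt) = √(4π × 0.0260 × 1200) = 19.80 m, so C_max = 9.21/(0.39 × 68.6 × 19.80) = 0.0174 kg/m³.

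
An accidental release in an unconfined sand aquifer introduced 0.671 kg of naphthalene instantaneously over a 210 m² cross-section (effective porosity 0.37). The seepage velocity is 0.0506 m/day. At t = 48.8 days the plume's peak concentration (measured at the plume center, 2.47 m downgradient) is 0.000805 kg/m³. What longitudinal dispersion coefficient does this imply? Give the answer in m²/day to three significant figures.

0.188 m²/day

At the plume center C_max = M/(n_e·A·√(4πDt)), so D = M²/(4πt·(n_e·A·C_max)²).
n_e·A·C_max = 0.37 × 210 × 0.000805 = 0.06255 kg/m.
D = 0.671²/(4π × 48.8 × 0.06255²) = 0.188 m²/day.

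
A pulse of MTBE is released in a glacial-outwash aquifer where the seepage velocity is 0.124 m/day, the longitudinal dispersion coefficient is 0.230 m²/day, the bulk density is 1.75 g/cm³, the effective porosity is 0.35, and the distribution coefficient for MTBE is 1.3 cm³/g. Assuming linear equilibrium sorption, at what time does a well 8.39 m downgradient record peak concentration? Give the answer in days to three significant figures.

408 days

Retardation factor R = 1 + ρ_b·K_d/n = 1 + 1.75 × 1.3/0.35 = 7.500.
Sorption retards both mechanisms: v_R = v/R = 0.01653 m/day, D_R = D/R = 0.03067 m²/day.
Peak time from v_R²t² + 2D_R t − x² = 0: t = (√(D_R² + v_R²x²) − D_R)/v_R².
√(D_R² + v_R²x²) = √(0.03067² + 0.01653² × 8.39²) = 0.1420; v_R² = 0.0002732.
t = (0.1420 − 0.03067)/0.0002732 = 408 days.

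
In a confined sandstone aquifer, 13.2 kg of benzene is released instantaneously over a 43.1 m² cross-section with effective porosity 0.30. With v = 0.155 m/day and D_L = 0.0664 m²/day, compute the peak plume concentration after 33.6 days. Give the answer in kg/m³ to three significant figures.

The peak of an instantaneous 1D plume sits at x = vt; there the Gaussian factor is 1 and C_max = M/(n_e·A·√(4πDt)), where n_e·A is the pore area the mass is dissolved in.
√(4πDt) = √(4π × 0.0664 × 33.6) = 5.295 m, so C_max = 13.2/(0.30 × 43.1 × 5.295) = 0.193 kg/m³.

0.193 kg/m³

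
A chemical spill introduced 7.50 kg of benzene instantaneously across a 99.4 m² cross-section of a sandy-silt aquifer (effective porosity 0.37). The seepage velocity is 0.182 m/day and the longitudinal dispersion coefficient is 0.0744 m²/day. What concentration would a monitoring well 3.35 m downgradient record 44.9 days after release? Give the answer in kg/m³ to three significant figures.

For an instantaneous plane source, C(x,t) = M/(n_e·A·√(4πDt)) · exp(−(x−vt)²/(4Dt)), with n_e·A the pore (flow) area.
Plume center vt = 0.182 × 44.9 = 8.1718 m, so the well at 3.35 m is 4.8218 m upgradient of the peak.
√(4πDt) = 6.479 m, giving peak height M/(n_e·A·√(4πDt)) = 7.50/(0.37 × 99.4 × 6.479) = 0.03147 kg/m³.
(x−vt)²/(4Dt) = (-4.8218)²/(4 × 0.0744 × 44.9) = 1.740; exp(−1.740) = 0.1755.
C = 0.03147 × 0.1755 = 0.00552 kg/m³.

0.00552 kg/m³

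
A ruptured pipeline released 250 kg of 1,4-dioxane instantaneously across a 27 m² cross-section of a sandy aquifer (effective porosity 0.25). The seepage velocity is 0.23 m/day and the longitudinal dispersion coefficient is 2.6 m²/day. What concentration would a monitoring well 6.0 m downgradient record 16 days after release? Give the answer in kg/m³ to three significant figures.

For an instantaneous plane source, C(x,t) = M/(n_e·A·√(4πDt)) · exp(−(x−vt)²/(4Dt)), with n_e·A the pore (flow) area.
Plume center vt = 0.23 × 16 = 3.68 m, so the well at 6.0 m is 2.32 m downgradient of the peak.
√(4πDt) = 22.86 m, giving peak height M/(n_e·A·√(4πDt)) = 250/(0.25 × 27 × 22.86) = 1.620 kg/m³.
(x−vt)²/(4Dt) = (2.32)²/(4 × 2.6 × 16) = 0.03235; exp(−0.03235) = 0.9682.
C = 1.620 × 0.9682 = 1.57 kg/m³.

1.57 kg/m³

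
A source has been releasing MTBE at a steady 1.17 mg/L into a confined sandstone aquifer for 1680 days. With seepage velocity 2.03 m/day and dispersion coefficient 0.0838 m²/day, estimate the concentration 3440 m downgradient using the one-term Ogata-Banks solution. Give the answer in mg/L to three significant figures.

For a continuous step input, C/C₀ ≈ ½·erfc((x−vt)/(2√(Dt))).
vt = 2.03 × 1680 = 3410.4 m and 2√(Dt) = 2√(0.0838 × 1680) = 23.73 m.
Argument (x−vt)/(2√(Dt)) = (3440 − 3410.4)/23.73 = 1.247; ½·erfc(1.247) = 0.03891.
C = 1.17 × 0.03891 = 0.0455 mg/L.

0.0455 mg/L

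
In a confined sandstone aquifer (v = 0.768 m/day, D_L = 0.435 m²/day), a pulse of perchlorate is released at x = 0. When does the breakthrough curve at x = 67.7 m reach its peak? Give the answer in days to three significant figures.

For the 1D instantaneous-source solution, setting ∂C/∂t = 0 at fixed x gives v²t² + 2Dt − x² = 0, so t = (√(D² + v²x²) − D)/v².
√(D² + v²x²) = √(0.435² + 0.768² × 67.7²) = 52.00; v² = 0.589824.
t = (52.00 − 0.435)/0.589824 = 87.4 days (vs. the pure-advection estimate x/v = 88.2 d).

87.4 days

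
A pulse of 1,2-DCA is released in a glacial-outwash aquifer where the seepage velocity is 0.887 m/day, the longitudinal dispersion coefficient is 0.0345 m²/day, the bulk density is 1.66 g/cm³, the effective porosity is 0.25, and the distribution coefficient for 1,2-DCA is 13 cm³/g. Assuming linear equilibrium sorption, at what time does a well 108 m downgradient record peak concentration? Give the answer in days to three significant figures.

10600 days

Retardation factor R = 1 + ρ_b·K_d/n = 1 + 1.66 × 13/0.25 = 87.32.
Sorption retards both mechanisms: v_R = v/R = 0.01016 m/day, D_R = D/R = 0.0003951 m²/day.
Peak time from v_R²t² + 2D_R t − x² = 0: t = (√(D_R² + v_R²x²) − D_R)/v_R².
√(D_R² + v_R²x²) = √(0.0003951² + 0.01016² × 108²) = 1.097; v_R² = 0.0001032.
t = (1.097 − 0.0003951)/0.0001032 = 10600 days.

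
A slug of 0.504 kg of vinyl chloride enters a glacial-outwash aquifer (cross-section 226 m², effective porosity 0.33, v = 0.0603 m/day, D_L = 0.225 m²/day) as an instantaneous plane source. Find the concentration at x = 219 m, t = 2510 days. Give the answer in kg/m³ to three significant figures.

1.06e-05 kg/m³

For an instantaneous plane source, C(x,t) = M/(n_e·A·√(4πDt)) · exp(−(x−vt)²/(4Dt)), with n_e·A the pore (flow) area.
Plume center vt = 0.0603 × 2510 = 151.353 m, so the well at 219 m is 67.647 m downgradient of the peak.
√(4πDt) = 84.24 m, giving peak height M/(n_e·A·√(4πDt)) = 0.504/(0.33 × 226 × 84.24) = 8.022e-05 kg/m³.
(x−vt)²/(4Dt) = (67.647)²/(4 × 0.225 × 2510) = 2.026; exp(−2.026) = 0.1319.
C = 8.022e-05 × 0.1319 = 1.06e-05 kg/m³.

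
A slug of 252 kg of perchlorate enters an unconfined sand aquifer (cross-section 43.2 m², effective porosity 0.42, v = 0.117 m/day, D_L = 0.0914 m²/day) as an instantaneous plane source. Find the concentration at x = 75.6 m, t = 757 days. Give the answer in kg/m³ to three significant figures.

For an instantaneous plane source, C(x,t) = M/(n_e·A·√(4πDt)) · exp(−(x−vt)²/(4Dt)), with n_e·A the pore (flow) area.
Plume center vt = 0.117 × 757 = 88.569 m, so the well at 75.6 m is 12.969 m upgradient of the peak.
√(4πDt) = 29.49 m, giving peak height M/(n_e·A·√(4πDt)) = 252/(0.42 × 43.2 × 29.49) = 0.4710 kg/m³.
(x−vt)²/(4Dt) = (-12.969)²/(4 × 0.0914 × 757) = 0.6077; exp(−0.6077) = 0.5446.
C = 0.4710 × 0.5446 = 0.257 kg/m³.

0.257 kg/m³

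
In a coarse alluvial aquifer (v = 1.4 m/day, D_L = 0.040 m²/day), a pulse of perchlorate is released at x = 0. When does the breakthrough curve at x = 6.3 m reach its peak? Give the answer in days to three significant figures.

For the 1D instantaneous-source solution, setting ∂C/∂t = 0 at fixed x gives v²t² + 2Dt − x² = 0, so t = (√(D² + v²x²) − D)/v².
√(D² + v²x²) = √(0.040² + 1.4² × 6.3²) = 8.820; v² = 1.96.
t = (8.820 − 0.040)/1.96 = 4.48 days (vs. the pure-advection estimate x/v = 4.50 d).

4.48 days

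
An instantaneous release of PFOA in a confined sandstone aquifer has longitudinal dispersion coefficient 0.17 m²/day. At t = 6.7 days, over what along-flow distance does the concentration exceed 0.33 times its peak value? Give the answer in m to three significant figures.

The plume is Gaussian with σ = √(2Dt) = √(2 × 0.17 × 6.7) = 1.509 m.
C/C_peak = exp(−Δx²/(2σ²)) = 0.33 ⇒ Δx = σ·√(−2 ln 0.33) = 1.509 × 1.489 = 2.247 m.
Width = 2Δx = 4.49 m.

4.49 m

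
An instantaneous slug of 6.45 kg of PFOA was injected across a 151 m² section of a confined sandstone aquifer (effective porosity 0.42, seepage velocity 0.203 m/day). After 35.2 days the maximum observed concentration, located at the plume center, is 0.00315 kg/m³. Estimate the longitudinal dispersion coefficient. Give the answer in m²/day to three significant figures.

2.36 m²/day

At the plume center C_max = M/(n_e·A·√(4πDt)), so D = M²/(4πt·(n_e·A·C_max)²).
n_e·A·C_max = 0.42 × 151 × 0.00315 = 0.1998 kg/m.
D = 6.45²/(4π × 35.2 × 0.1998²) = 2.36 m²/day.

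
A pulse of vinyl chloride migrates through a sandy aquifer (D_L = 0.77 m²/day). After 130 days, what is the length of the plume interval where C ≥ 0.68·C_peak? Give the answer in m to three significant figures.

The plume is Gaussian with σ = √(2Dt) = √(2 × 0.77 × 130) = 14.15 m.
C/C_peak = exp(−Δx²/(2σ²)) = 0.68 ⇒ Δx = σ·√(−2 ln 0.68) = 14.15 × 0.8783 = 12.43 m.
Width = 2Δx = 24.9 m.

24.9 m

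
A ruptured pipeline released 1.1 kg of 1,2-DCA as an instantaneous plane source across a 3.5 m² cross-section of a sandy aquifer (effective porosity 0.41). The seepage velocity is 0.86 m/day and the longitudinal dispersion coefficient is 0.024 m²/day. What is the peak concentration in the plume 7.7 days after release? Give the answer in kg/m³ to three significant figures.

The peak of an instantaneous 1D plume sits at x = vt; there the Gaussian factor is 1 and C_max = M/(n_e·A·√(4πDt)), where n_e·A is the pore area the mass is dissolved in.
√(4πDt) = √(4π × 0.024 × 7.7) = 1.524 m, so C_max = 1.1/(0.41 × 3.5 × 1.524) = 0.503 kg/m³.

0.503 kg/m³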